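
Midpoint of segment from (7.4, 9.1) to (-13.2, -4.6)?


M = ((7.4+(-13.2))/2, (9.1+(-4.6))/2)
= (-2.9, 2.25)

(-2.9, 2.25)


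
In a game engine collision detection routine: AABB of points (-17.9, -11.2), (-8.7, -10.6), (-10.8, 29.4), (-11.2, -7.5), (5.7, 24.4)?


x range: [-17.9, 5.7]
y range: [-11.2, 29.4]
Bounding box: (-17.9,-11.2) to (5.7,29.4)

(-17.9,-11.2) to (5.7,29.4)


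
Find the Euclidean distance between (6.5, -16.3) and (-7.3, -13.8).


dx=-13.8, dy=2.5
d^2 = (-13.8)^2 + 2.5^2 = 196.69
d = sqrt(196.69) = 14.0246

14.0246


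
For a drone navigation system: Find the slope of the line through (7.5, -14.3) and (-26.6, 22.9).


slope = (y2-y1)/(x2-x1) = (22.9-(-14.3))/((-26.6)-7.5) = 37.2/(-34.1) = -1.0909

-1.0909


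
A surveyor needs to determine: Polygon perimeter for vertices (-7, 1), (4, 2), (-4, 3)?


Sides: (-7, 1)->(4, 2): sqrt(122) = 11.045361, (4, 2)->(-4, 3): sqrt(65) = 8.062258, (-4, 3)->(-7, 1): sqrt(13) = 3.605551
Sum = 22.71317
Perimeter = 22.7132

22.7132


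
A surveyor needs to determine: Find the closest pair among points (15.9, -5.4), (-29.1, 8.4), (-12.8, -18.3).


d(P0,P1) = 47.0685, d(P0,P2) = 31.4659, d(P1,P2) = 31.2823
Closest: P1 and P2

Closest pair: (-29.1, 8.4) and (-12.8, -18.3), distance = 31.2823


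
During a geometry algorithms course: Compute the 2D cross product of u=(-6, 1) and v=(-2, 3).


u x v = u_x*v_y - u_y*v_x = (-6)*3 - 1*(-2)
= (-18) - (-2) = -16

-16


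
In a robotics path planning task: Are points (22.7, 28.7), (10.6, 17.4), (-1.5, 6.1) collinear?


Cross product: (10.6-22.7)*(6.1-28.7) - (17.4-28.7)*((-1.5)-22.7)
= 0

Yes, collinear


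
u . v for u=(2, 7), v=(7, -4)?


u . v = u_x*v_x + u_y*v_y = 2*7 + 7*(-4)
= 14 + (-28) = -14

-14


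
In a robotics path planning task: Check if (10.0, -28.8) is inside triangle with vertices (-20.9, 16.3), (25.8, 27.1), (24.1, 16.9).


Cross products: AB x AP = -2439.89, BC x BP = -66.13, CA x CP = 2048.04
All same sign? no

No, outside


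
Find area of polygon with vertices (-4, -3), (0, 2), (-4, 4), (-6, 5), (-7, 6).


Shoelace sum: ((-4)*2 - 0*(-3)) + (0*4 - (-4)*2) + ((-4)*5 - (-6)*4) + ((-6)*6 - (-7)*5) + ((-7)*(-3) - (-4)*6)
= 48
Area = |48|/2 = 24

24


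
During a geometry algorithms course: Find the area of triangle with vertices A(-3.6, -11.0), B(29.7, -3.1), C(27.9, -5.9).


Area = |x_A(y_B-y_C) + x_B(y_C-y_A) + x_C(y_A-y_B)|/2
= |(-10.08) + 151.47 + (-220.41)|/2
= 79.02/2 = 39.51

39.51


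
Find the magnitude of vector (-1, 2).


|u| = sqrt((-1)^2 + 2^2) = sqrt(5) = 2.2361

2.2361


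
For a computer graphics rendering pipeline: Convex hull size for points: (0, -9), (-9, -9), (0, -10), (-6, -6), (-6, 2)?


Convex hull vertices (CCW): (-9, -9), (0, -10), (0, -9), (-6, 2)
Count = 4

4


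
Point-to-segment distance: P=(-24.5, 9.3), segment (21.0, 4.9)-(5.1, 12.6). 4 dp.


Project P onto AB: t = 1 (clamped to [0,1])
Closest point on segment: (5.1, 12.6)
Distance: 29.7834

29.7834


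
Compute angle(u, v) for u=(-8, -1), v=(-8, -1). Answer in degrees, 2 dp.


u.v = 65, |u| = sqrt(65) = 8.0623, |v| = sqrt(65) = 8.0623
cos(theta) = u.v/(|u||v|) = 65/sqrt(4225) = 1
theta = acos(1) = 0 degrees

0 degrees


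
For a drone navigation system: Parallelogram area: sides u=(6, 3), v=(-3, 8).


|u x v| = |6*8 - 3*(-3)|
= |48 - (-9)| = 57

57


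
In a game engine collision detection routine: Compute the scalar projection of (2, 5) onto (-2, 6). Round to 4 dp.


u.v = 26, |v| = sqrt(40) = 6.3246
Scalar projection = u.v / |v| = 26 / sqrt(40) = 4.111

4.111


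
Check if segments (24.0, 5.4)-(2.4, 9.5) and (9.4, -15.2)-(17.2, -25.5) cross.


Cross products: d1=311.06, d2=120.56, d3=504.82, d4=695.32
d1*d2 < 0 and d3*d4 < 0? no

No, they don't intersect


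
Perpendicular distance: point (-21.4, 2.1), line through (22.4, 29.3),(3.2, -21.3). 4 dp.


|cross product| = 1694.04
|line direction| = sqrt(2929) = 54.1202
Distance = 1694.04/sqrt(2929) = 31.3014

31.3014


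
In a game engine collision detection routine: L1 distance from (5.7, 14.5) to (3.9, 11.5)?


|5.7-3.9| + |14.5-11.5| = 1.8 + 3 = 4.8

4.8


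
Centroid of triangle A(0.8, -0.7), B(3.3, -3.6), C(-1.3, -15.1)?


Centroid = ((x_A+x_B+x_C)/3, (y_A+y_B+y_C)/3)
= ((0.8+3.3+(-1.3))/3, ((-0.7)+(-3.6)+(-15.1))/3)
= (0.9333, -6.4667)

(0.9333, -6.4667)


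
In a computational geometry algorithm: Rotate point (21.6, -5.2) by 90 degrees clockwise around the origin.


90° CW: (x,y) -> (y, -x)
(21.6,-5.2) -> (-5.2, -21.6)

(-5.2, -21.6)


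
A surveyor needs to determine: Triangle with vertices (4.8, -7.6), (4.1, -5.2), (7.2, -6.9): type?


Side lengths squared: AB^2=6.25, BC^2=12.5, CA^2=6.25
Sorted: [6.25, 6.25, 12.5]
By sides: Isosceles, By angles: Right

Isosceles, Right


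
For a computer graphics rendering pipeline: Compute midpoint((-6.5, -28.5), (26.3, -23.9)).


M = (((-6.5)+26.3)/2, ((-28.5)+(-23.9))/2)
= (9.9, -26.2)

(9.9, -26.2)


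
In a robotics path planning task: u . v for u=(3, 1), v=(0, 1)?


u . v = u_x*v_x + u_y*v_y = 3*0 + 1*1
= 0 + 1 = 1

1


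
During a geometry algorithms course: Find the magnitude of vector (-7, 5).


|u| = sqrt((-7)^2 + 5^2) = sqrt(74) = 8.6023

8.6023


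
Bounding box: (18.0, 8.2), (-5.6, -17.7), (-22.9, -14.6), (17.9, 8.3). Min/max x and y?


x range: [-22.9, 18]
y range: [-17.7, 8.3]
Bounding box: (-22.9,-17.7) to (18,8.3)

(-22.9,-17.7) to (18,8.3)


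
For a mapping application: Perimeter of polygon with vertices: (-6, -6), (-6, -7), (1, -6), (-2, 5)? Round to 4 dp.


Sides: (-6, -6)->(-6, -7): sqrt(1) = 1, (-6, -7)->(1, -6): sqrt(50) = 7.071068, (1, -6)->(-2, 5): sqrt(130) = 11.401754, (-2, 5)->(-6, -6): sqrt(137) = 11.7047
Sum = 31.177522
Perimeter = 31.1775

31.1775


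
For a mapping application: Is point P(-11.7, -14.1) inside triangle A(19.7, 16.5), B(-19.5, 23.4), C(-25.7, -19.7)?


Cross products: AB x AP = 1416.18, BC x BP = 568.68, CA x CP = -252.56
All same sign? no

No, outside


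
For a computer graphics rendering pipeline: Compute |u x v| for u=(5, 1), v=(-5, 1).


|u x v| = |5*1 - 1*(-5)|
= |5 - (-5)| = 10

10


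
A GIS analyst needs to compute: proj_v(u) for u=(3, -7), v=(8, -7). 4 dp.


u.v = 73, |v| = sqrt(113) = 10.6301
Scalar projection = u.v / |v| = 73 / sqrt(113) = 6.8673

6.8673


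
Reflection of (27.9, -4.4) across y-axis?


Reflection over y-axis: (x,y) -> (-x,y)
(27.9, -4.4) -> (-27.9, -4.4)

(-27.9, -4.4)


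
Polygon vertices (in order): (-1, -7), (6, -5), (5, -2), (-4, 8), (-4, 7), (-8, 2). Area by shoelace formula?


Shoelace sum: ((-1)*(-5) - 6*(-7)) + (6*(-2) - 5*(-5)) + (5*8 - (-4)*(-2)) + ((-4)*7 - (-4)*8) + ((-4)*2 - (-8)*7) + ((-8)*(-7) - (-1)*2)
= 202
Area = |202|/2 = 101

101


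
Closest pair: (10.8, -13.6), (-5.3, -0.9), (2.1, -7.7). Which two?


d(P0,P1) = 20.5061, d(P0,P2) = 10.5119, d(P1,P2) = 10.0499
Closest: P1 and P2

Closest pair: (-5.3, -0.9) and (2.1, -7.7), distance = 10.0499


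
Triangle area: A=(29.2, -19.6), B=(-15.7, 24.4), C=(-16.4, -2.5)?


Area = |x_A(y_B-y_C) + x_B(y_C-y_A) + x_C(y_A-y_B)|/2
= |785.48 + (-268.47) + 721.6|/2
= 1238.61/2 = 619.305

619.305


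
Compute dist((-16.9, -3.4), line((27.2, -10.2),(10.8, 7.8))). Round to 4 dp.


|cross product| = 682.28
|line direction| = sqrt(592.96) = 24.3508
Distance = 682.28/sqrt(592.96) = 28.0188

28.0188


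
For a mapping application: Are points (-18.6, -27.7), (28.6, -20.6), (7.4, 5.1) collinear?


Cross product: (28.6-(-18.6))*(5.1-(-27.7)) - ((-20.6)-(-27.7))*(7.4-(-18.6))
= 1363.56

No, not collinear


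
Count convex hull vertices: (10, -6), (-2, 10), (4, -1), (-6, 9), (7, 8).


Convex hull vertices (CCW): (-6, 9), (4, -1), (10, -6), (7, 8), (-2, 10)
Count = 5

5


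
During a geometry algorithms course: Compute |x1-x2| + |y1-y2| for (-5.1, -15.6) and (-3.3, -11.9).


|(-5.1)-(-3.3)| + |(-15.6)-(-11.9)| = 1.8 + 3.7 = 5.5

5.5


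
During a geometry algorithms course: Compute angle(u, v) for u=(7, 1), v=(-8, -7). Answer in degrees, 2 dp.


u.v = -63, |u| = sqrt(50) = 7.0711, |v| = sqrt(113) = 10.6301
cos(theta) = u.v/(|u||v|) = -63/sqrt(5650) = -0.83814
theta = acos(-0.83814) = 146.94 degrees

146.94 degrees


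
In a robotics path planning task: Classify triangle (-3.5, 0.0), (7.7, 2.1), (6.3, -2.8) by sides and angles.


Side lengths squared: AB^2=129.85, BC^2=25.97, CA^2=103.88
Sorted: [25.97, 103.88, 129.85]
By sides: Scalene, By angles: Right

Scalene, Right


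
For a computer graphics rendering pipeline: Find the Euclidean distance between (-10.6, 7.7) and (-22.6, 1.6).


dx=-12, dy=-6.1
d^2 = (-12)^2 + (-6.1)^2 = 181.21
d = sqrt(181.21) = 13.4614

13.4614


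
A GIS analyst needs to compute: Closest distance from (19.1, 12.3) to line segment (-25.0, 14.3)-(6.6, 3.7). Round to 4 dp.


Project P onto AB: t = 1 (clamped to [0,1])
Closest point on segment: (6.6, 3.7)
Distance: 15.1727

15.1727


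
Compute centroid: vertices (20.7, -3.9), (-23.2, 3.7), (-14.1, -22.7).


Centroid = ((x_A+x_B+x_C)/3, (y_A+y_B+y_C)/3)
= ((20.7+(-23.2)+(-14.1))/3, ((-3.9)+3.7+(-22.7))/3)
= (-5.5333, -7.6333)

(-5.5333, -7.6333)


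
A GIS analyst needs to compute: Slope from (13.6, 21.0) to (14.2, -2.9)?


slope = (y2-y1)/(x2-x1) = ((-2.9)-21)/(14.2-13.6) = (-23.9)/0.6 = -39.8333

-39.8333


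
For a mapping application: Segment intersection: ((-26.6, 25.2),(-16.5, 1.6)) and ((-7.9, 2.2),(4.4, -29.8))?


Cross products: d1=-315.5, d2=-282.58, d3=209.02, d4=176.1
d1*d2 < 0 and d3*d4 < 0? no

No, they don't intersect


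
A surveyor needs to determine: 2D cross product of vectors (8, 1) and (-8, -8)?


u x v = u_x*v_y - u_y*v_x = 8*(-8) - 1*(-8)
= (-64) - (-8) = -56

-56


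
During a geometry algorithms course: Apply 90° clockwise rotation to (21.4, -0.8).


90° CW: (x,y) -> (y, -x)
(21.4,-0.8) -> (-0.8, -21.4)

(-0.8, -21.4)


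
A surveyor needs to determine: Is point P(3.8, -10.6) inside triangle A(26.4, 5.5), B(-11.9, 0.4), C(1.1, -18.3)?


Cross products: AB x AP = 501.37, BC x BP = 150.59, CA x CP = 130.55
All same sign? yes

Yes, inside


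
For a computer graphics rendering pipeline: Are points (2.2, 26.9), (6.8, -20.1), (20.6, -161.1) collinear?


Cross product: (6.8-2.2)*((-161.1)-26.9) - ((-20.1)-26.9)*(20.6-2.2)
= 0

Yes, collinear


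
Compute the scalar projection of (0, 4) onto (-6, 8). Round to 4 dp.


u.v = 32, |v| = sqrt(100) = 10
Scalar projection = u.v / |v| = 32 / sqrt(100) = 3.2

3.2


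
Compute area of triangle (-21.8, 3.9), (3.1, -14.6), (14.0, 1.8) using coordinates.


Area = |x_A(y_B-y_C) + x_B(y_C-y_A) + x_C(y_A-y_B)|/2
= |357.52 + (-6.51) + 259|/2
= 610.01/2 = 305.005

305.005


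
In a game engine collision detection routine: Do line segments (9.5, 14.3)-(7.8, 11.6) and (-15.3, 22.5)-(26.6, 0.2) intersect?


Cross products: d1=209.46, d2=58.42, d3=-80.9, d4=70.14
d1*d2 < 0 and d3*d4 < 0? no

No, they don't intersect


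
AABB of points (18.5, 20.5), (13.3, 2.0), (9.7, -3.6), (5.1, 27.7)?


x range: [5.1, 18.5]
y range: [-3.6, 27.7]
Bounding box: (5.1,-3.6) to (18.5,27.7)

(5.1,-3.6) to (18.5,27.7)


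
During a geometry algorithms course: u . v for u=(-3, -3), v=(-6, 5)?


u . v = u_x*v_x + u_y*v_y = (-3)*(-6) + (-3)*5
= 18 + (-15) = 3

3


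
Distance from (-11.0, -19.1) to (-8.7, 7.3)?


dx=2.3, dy=26.4
d^2 = 2.3^2 + 26.4^2 = 702.25
d = sqrt(702.25) = 26.5

26.5


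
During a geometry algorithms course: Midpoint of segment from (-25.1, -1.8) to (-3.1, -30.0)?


M = (((-25.1)+(-3.1))/2, ((-1.8)+(-30))/2)
= (-14.1, -15.9)

(-14.1, -15.9)


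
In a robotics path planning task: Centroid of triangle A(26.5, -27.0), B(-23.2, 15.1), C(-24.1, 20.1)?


Centroid = ((x_A+x_B+x_C)/3, (y_A+y_B+y_C)/3)
= ((26.5+(-23.2)+(-24.1))/3, ((-27)+15.1+20.1)/3)
= (-6.9333, 2.7333)

(-6.9333, 2.7333)


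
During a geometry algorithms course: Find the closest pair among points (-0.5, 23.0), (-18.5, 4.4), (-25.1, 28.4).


d(P0,P1) = 25.8836, d(P0,P2) = 25.1857, d(P1,P2) = 24.891
Closest: P1 and P2

Closest pair: (-18.5, 4.4) and (-25.1, 28.4), distance = 24.891


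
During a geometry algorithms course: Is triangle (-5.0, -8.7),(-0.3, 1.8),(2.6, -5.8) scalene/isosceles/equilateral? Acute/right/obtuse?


Side lengths squared: AB^2=132.34, BC^2=66.17, CA^2=66.17
Sorted: [66.17, 66.17, 132.34]
By sides: Isosceles, By angles: Right

Isosceles, Right


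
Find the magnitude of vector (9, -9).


|u| = sqrt(9^2 + (-9)^2) = sqrt(162) = 12.7279

12.7279


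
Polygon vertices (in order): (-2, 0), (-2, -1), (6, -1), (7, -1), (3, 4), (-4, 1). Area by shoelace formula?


Shoelace sum: ((-2)*(-1) - (-2)*0) + ((-2)*(-1) - 6*(-1)) + (6*(-1) - 7*(-1)) + (7*4 - 3*(-1)) + (3*1 - (-4)*4) + ((-4)*0 - (-2)*1)
= 63
Area = |63|/2 = 31.5

31.5


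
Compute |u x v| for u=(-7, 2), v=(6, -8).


|u x v| = |(-7)*(-8) - 2*6|
= |56 - 12| = 44

44


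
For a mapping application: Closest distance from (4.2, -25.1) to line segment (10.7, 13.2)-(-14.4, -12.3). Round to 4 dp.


Project P onto AB: t = 0.8903 (clamped to [0,1])
Closest point on segment: (-11.6462, -9.5023)
Distance: 22.2349

22.2349


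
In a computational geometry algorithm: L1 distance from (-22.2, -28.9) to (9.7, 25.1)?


|(-22.2)-9.7| + |(-28.9)-25.1| = 31.9 + 54 = 85.9

85.9


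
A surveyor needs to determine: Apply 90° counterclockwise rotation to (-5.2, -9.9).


90° CCW: (x,y) -> (-y, x)
(-5.2,-9.9) -> (9.9, -5.2)

(9.9, -5.2)


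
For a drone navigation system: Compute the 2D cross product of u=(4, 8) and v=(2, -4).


u x v = u_x*v_y - u_y*v_x = 4*(-4) - 8*2
= (-16) - 16 = -32

-32


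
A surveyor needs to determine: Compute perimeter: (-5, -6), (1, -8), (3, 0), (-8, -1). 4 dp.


Sides: (-5, -6)->(1, -8): sqrt(40) = 6.324555, (1, -8)->(3, 0): sqrt(68) = 8.246211, (3, 0)->(-8, -1): sqrt(122) = 11.045361, (-8, -1)->(-5, -6): sqrt(34) = 5.830952
Sum = 31.447079
Perimeter = 31.4471

31.4471


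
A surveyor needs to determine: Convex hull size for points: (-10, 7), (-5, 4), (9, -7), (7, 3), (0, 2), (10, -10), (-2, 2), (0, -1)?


Convex hull vertices (CCW): (-10, 7), (10, -10), (7, 3)
Count = 3

3


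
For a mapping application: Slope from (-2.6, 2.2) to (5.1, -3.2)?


slope = (y2-y1)/(x2-x1) = ((-3.2)-2.2)/(5.1-(-2.6)) = (-5.4)/7.7 = -0.7013

-0.7013


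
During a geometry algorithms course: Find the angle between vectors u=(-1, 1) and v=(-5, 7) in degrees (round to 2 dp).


u.v = 12, |u| = sqrt(2) = 1.4142, |v| = sqrt(74) = 8.6023
cos(theta) = u.v/(|u||v|) = 12/sqrt(148) = 0.986394
theta = acos(0.986394) = 9.46 degrees

9.46 degrees


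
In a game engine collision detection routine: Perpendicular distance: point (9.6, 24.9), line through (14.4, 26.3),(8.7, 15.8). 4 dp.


|cross product| = 42.42
|line direction| = sqrt(142.74) = 11.9474
Distance = 42.42/sqrt(142.74) = 3.5506

3.5506


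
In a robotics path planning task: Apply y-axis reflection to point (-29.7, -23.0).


Reflection over y-axis: (x,y) -> (-x,y)
(-29.7, -23) -> (29.7, -23)

(29.7, -23)


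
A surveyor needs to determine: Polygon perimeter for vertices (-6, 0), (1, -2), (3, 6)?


Sides: (-6, 0)->(1, -2): sqrt(53) = 7.28011, (1, -2)->(3, 6): sqrt(68) = 8.246211, (3, 6)->(-6, 0): sqrt(117) = 10.816654
Sum = 26.342975
Perimeter = 26.343

26.343


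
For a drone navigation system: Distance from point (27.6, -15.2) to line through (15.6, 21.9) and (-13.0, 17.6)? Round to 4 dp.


|cross product| = 1112.66
|line direction| = sqrt(836.45) = 28.9214
Distance = 1112.66/sqrt(836.45) = 38.4718

38.4718


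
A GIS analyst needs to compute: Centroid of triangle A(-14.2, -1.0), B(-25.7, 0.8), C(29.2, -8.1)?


Centroid = ((x_A+x_B+x_C)/3, (y_A+y_B+y_C)/3)
= (((-14.2)+(-25.7)+29.2)/3, ((-1)+0.8+(-8.1))/3)
= (-3.5667, -2.7667)

(-3.5667, -2.7667)


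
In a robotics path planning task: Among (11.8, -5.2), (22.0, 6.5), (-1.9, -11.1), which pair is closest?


d(P0,P1) = 15.5219, d(P0,P2) = 14.9164, d(P1,P2) = 29.6811
Closest: P0 and P2

Closest pair: (11.8, -5.2) and (-1.9, -11.1), distance = 14.9164


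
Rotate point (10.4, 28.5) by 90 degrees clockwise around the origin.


90° CW: (x,y) -> (y, -x)
(10.4,28.5) -> (28.5, -10.4)

(28.5, -10.4)


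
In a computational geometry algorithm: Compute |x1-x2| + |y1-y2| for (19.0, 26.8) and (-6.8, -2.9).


|19-(-6.8)| + |26.8-(-2.9)| = 25.8 + 29.7 = 55.5

55.5


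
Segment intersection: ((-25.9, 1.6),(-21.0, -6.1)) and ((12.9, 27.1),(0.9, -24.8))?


Cross products: d1=-1707.72, d2=-1361.01, d3=423.71, d4=77
d1*d2 < 0 and d3*d4 < 0? no

No, they don't intersect


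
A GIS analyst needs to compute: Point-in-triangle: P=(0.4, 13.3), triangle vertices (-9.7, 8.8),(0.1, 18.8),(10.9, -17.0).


Cross products: AB x AP = -56.9, BC x BP = -48.66, CA x CP = -353.28
All same sign? yes

Yes, inside


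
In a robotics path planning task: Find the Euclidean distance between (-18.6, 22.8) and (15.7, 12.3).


dx=34.3, dy=-10.5
d^2 = 34.3^2 + (-10.5)^2 = 1286.74
d = sqrt(1286.74) = 35.8712

35.8712


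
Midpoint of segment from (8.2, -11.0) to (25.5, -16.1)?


M = ((8.2+25.5)/2, ((-11)+(-16.1))/2)
= (16.85, -13.55)

(16.85, -13.55)


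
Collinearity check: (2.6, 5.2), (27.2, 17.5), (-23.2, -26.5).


Cross product: (27.2-2.6)*((-26.5)-5.2) - (17.5-5.2)*((-23.2)-2.6)
= -462.48

No, not collinear


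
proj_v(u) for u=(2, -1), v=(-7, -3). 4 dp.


u.v = -11, |v| = sqrt(58) = 7.6158
Scalar projection = u.v / |v| = -11 / sqrt(58) = -1.4444

-1.4444


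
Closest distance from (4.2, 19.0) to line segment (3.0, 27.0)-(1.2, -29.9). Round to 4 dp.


Project P onto AB: t = 0.1398 (clamped to [0,1])
Closest point on segment: (2.7484, 19.0459)
Distance: 1.4523

1.4523


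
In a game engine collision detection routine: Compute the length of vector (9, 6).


|u| = sqrt(9^2 + 6^2) = sqrt(117) = 10.8167

10.8167


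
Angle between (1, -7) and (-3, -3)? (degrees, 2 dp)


u.v = 18, |u| = sqrt(50) = 7.0711, |v| = sqrt(18) = 4.2426
cos(theta) = u.v/(|u||v|) = 18/sqrt(900) = 0.6
theta = acos(0.6) = 53.13 degrees

53.13 degrees


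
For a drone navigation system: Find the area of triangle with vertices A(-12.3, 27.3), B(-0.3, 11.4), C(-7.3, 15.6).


Area = |x_A(y_B-y_C) + x_B(y_C-y_A) + x_C(y_A-y_B)|/2
= |51.66 + 3.51 + (-116.07)|/2
= 60.9/2 = 30.45

30.45


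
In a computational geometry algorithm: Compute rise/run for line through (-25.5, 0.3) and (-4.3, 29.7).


slope = (y2-y1)/(x2-x1) = (29.7-0.3)/((-4.3)-(-25.5)) = 29.4/21.2 = 1.3868

1.3868


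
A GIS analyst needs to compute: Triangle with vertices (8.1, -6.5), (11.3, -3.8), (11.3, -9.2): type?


Side lengths squared: AB^2=17.53, BC^2=29.16, CA^2=17.53
Sorted: [17.53, 17.53, 29.16]
By sides: Isosceles, By angles: Acute

Isosceles, Acute


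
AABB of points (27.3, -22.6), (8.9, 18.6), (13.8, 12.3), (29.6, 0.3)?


x range: [8.9, 29.6]
y range: [-22.6, 18.6]
Bounding box: (8.9,-22.6) to (29.6,18.6)

(8.9,-22.6) to (29.6,18.6)


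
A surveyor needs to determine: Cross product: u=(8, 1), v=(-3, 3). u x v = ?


u x v = u_x*v_y - u_y*v_x = 8*3 - 1*(-3)
= 24 - (-3) = 27

27


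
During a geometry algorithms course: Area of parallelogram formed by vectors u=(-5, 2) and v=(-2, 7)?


|u x v| = |(-5)*7 - 2*(-2)|
= |(-35) - (-4)| = 31

31


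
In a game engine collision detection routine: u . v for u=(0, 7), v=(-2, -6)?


u . v = u_x*v_x + u_y*v_y = 0*(-2) + 7*(-6)
= 0 + (-42) = -42

-42


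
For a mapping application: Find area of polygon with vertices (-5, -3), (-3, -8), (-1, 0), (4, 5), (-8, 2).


Shoelace sum: ((-5)*(-8) - (-3)*(-3)) + ((-3)*0 - (-1)*(-8)) + ((-1)*5 - 4*0) + (4*2 - (-8)*5) + ((-8)*(-3) - (-5)*2)
= 100
Area = |100|/2 = 50

50


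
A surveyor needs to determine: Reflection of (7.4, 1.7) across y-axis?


Reflection over y-axis: (x,y) -> (-x,y)
(7.4, 1.7) -> (-7.4, 1.7)

(-7.4, 1.7)


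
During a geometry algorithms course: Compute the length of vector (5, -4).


|u| = sqrt(5^2 + (-4)^2) = sqrt(41) = 6.4031

6.4031


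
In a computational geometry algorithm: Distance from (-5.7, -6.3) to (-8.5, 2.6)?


dx=-2.8, dy=8.9
d^2 = (-2.8)^2 + 8.9^2 = 87.05
d = sqrt(87.05) = 9.3301

9.3301


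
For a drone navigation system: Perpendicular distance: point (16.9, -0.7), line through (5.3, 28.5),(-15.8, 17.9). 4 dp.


|cross product| = 739.08
|line direction| = sqrt(557.57) = 23.6129
Distance = 739.08/sqrt(557.57) = 31.2998

31.2998


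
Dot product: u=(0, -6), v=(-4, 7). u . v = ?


u . v = u_x*v_x + u_y*v_y = 0*(-4) + (-6)*7
= 0 + (-42) = -42

-42


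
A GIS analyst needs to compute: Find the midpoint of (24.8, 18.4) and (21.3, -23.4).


M = ((24.8+21.3)/2, (18.4+(-23.4))/2)
= (23.05, -2.5)

(23.05, -2.5)


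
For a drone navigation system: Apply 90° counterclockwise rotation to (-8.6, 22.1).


90° CCW: (x,y) -> (-y, x)
(-8.6,22.1) -> (-22.1, -8.6)

(-22.1, -8.6)


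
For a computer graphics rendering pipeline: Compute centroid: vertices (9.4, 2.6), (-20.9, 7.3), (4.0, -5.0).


Centroid = ((x_A+x_B+x_C)/3, (y_A+y_B+y_C)/3)
= ((9.4+(-20.9)+4)/3, (2.6+7.3+(-5))/3)
= (-2.5, 1.6333)

(-2.5, 1.6333)


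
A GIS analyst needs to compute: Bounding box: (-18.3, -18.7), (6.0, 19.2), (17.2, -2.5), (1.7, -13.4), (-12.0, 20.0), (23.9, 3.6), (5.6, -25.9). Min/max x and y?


x range: [-18.3, 23.9]
y range: [-25.9, 20]
Bounding box: (-18.3,-25.9) to (23.9,20)

(-18.3,-25.9) to (23.9,20)


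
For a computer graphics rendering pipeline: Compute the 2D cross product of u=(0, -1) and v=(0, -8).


u x v = u_x*v_y - u_y*v_x = 0*(-8) - (-1)*0
= 0 - 0 = 0

0


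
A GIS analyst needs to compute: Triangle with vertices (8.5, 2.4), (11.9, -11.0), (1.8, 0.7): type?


Side lengths squared: AB^2=191.12, BC^2=238.9, CA^2=47.78
Sorted: [47.78, 191.12, 238.9]
By sides: Scalene, By angles: Right

Scalene, Right


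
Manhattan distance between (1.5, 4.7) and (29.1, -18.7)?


|1.5-29.1| + |4.7-(-18.7)| = 27.6 + 23.4 = 51

51


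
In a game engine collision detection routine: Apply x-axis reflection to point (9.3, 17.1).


Reflection over x-axis: (x,y) -> (x,-y)
(9.3, 17.1) -> (9.3, -17.1)

(9.3, -17.1)


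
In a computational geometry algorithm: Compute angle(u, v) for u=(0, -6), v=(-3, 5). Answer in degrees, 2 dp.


u.v = -30, |u| = sqrt(36) = 6, |v| = sqrt(34) = 5.831
cos(theta) = u.v/(|u||v|) = -30/sqrt(1224) = -0.857493
theta = acos(-0.857493) = 149.04 degrees

149.04 degrees


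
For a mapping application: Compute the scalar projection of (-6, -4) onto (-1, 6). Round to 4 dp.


u.v = -18, |v| = sqrt(37) = 6.0828
Scalar projection = u.v / |v| = -18 / sqrt(37) = -2.9592

-2.9592


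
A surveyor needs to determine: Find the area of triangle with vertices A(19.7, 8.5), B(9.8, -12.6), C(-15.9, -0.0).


Area = |x_A(y_B-y_C) + x_B(y_C-y_A) + x_C(y_A-y_B)|/2
= |(-248.22) + (-83.3) + (-335.49)|/2
= 667.01/2 = 333.505

333.505


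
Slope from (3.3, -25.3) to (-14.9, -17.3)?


slope = (y2-y1)/(x2-x1) = ((-17.3)-(-25.3))/((-14.9)-3.3) = 8/(-18.2) = -0.4396

-0.4396


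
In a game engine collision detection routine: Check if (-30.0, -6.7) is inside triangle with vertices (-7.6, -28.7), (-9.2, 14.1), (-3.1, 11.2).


Cross products: AB x AP = 923.52, BC x BP = -187.2, CA x CP = -992.76
All same sign? no

No, outside


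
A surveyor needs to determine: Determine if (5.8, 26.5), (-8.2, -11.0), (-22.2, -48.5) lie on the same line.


Cross product: ((-8.2)-5.8)*((-48.5)-26.5) - ((-11)-26.5)*((-22.2)-5.8)
= 0

Yes, collinear


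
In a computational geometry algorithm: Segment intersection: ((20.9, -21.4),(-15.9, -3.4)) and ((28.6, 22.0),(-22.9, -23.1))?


Cross products: d1=1887.83, d2=-698.85, d3=-1735.72, d4=850.96
d1*d2 < 0 and d3*d4 < 0? yes

Yes, they intersect


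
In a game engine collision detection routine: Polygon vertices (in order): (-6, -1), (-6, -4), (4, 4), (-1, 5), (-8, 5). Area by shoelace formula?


Shoelace sum: ((-6)*(-4) - (-6)*(-1)) + ((-6)*4 - 4*(-4)) + (4*5 - (-1)*4) + ((-1)*5 - (-8)*5) + ((-8)*(-1) - (-6)*5)
= 107
Area = |107|/2 = 53.5

53.5


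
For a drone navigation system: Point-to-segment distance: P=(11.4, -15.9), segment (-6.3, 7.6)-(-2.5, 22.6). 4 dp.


Project P onto AB: t = 0 (clamped to [0,1])
Closest point on segment: (-6.3, 7.6)
Distance: 29.4201

29.4201


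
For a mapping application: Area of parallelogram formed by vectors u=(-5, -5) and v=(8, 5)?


|u x v| = |(-5)*5 - (-5)*8|
= |(-25) - (-40)| = 15

15


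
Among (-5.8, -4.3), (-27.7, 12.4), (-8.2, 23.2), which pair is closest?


d(P0,P1) = 27.5409, d(P0,P2) = 27.6045, d(P1,P2) = 22.291
Closest: P1 and P2

Closest pair: (-27.7, 12.4) and (-8.2, 23.2), distance = 22.291


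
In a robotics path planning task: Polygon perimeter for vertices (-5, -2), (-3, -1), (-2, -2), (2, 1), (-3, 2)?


Sides: (-5, -2)->(-3, -1): sqrt(5) = 2.236068, (-3, -1)->(-2, -2): sqrt(2) = 1.414214, (-2, -2)->(2, 1): sqrt(25) = 5, (2, 1)->(-3, 2): sqrt(26) = 5.09902, (-3, 2)->(-5, -2): sqrt(20) = 4.472136
Sum = 18.221438
Perimeter = 18.2214

18.2214


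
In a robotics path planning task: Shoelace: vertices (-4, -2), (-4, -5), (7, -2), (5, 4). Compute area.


Shoelace sum: ((-4)*(-5) - (-4)*(-2)) + ((-4)*(-2) - 7*(-5)) + (7*4 - 5*(-2)) + (5*(-2) - (-4)*4)
= 99
Area = |99|/2 = 49.5

49.5


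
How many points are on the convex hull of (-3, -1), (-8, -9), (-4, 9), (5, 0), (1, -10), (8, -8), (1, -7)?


Convex hull vertices (CCW): (-8, -9), (1, -10), (8, -8), (5, 0), (-4, 9)
Count = 5

5


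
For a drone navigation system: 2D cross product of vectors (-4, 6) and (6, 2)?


u x v = u_x*v_y - u_y*v_x = (-4)*2 - 6*6
= (-8) - 36 = -44

-44


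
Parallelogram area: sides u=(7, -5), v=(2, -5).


|u x v| = |7*(-5) - (-5)*2|
= |(-35) - (-10)| = 25

25


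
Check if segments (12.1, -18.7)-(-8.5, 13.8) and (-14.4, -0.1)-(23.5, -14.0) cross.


Cross products: d1=-336.59, d2=608.82, d3=478.09, d4=-467.32
d1*d2 < 0 and d3*d4 < 0? yes

Yes, they intersect


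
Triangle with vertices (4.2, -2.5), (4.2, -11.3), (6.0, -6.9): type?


Side lengths squared: AB^2=77.44, BC^2=22.6, CA^2=22.6
Sorted: [22.6, 22.6, 77.44]
By sides: Isosceles, By angles: Obtuse

Isosceles, Obtuse


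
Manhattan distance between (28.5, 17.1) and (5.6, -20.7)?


|28.5-5.6| + |17.1-(-20.7)| = 22.9 + 37.8 = 60.7

60.7


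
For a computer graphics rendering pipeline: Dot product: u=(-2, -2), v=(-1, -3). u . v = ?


u . v = u_x*v_x + u_y*v_y = (-2)*(-1) + (-2)*(-3)
= 2 + 6 = 8

8


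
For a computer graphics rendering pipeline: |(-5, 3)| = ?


|u| = sqrt((-5)^2 + 3^2) = sqrt(34) = 5.831

5.831


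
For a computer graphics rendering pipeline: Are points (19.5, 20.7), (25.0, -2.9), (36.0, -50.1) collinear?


Cross product: (25-19.5)*((-50.1)-20.7) - ((-2.9)-20.7)*(36-19.5)
= 0

Yes, collinear


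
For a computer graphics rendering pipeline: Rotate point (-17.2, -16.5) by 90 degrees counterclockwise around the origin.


90° CCW: (x,y) -> (-y, x)
(-17.2,-16.5) -> (16.5, -17.2)

(16.5, -17.2)


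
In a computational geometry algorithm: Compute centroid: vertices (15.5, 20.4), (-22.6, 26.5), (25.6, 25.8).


Centroid = ((x_A+x_B+x_C)/3, (y_A+y_B+y_C)/3)
= ((15.5+(-22.6)+25.6)/3, (20.4+26.5+25.8)/3)
= (6.1667, 24.2333)

(6.1667, 24.2333)


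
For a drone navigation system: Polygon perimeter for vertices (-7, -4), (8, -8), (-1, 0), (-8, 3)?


Sides: (-7, -4)->(8, -8): sqrt(241) = 15.524175, (8, -8)->(-1, 0): sqrt(145) = 12.041595, (-1, 0)->(-8, 3): sqrt(58) = 7.615773, (-8, 3)->(-7, -4): sqrt(50) = 7.071068
Sum = 42.252611
Perimeter = 42.2526

42.2526


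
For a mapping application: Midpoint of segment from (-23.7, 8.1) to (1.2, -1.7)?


M = (((-23.7)+1.2)/2, (8.1+(-1.7))/2)
= (-11.25, 3.2)

(-11.25, 3.2)


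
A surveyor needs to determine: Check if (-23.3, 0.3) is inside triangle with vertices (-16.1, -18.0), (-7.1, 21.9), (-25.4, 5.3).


Cross products: AB x AP = 451.98, BC x BP = 126.36, CA x CP = 2.43
All same sign? yes

Yes, inside


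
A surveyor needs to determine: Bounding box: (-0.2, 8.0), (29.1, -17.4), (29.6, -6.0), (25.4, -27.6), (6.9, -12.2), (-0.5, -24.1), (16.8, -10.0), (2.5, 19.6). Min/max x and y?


x range: [-0.5, 29.6]
y range: [-27.6, 19.6]
Bounding box: (-0.5,-27.6) to (29.6,19.6)

(-0.5,-27.6) to (29.6,19.6)


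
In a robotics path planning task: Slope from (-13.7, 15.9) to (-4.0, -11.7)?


slope = (y2-y1)/(x2-x1) = ((-11.7)-15.9)/((-4)-(-13.7)) = (-27.6)/9.7 = -2.8454

-2.8454


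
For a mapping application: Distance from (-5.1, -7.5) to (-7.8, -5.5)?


dx=-2.7, dy=2
d^2 = (-2.7)^2 + 2^2 = 11.29
d = sqrt(11.29) = 3.3601

3.3601


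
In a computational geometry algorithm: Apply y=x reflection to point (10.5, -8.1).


Reflection over y=x: (x,y) -> (y,x)
(10.5, -8.1) -> (-8.1, 10.5)

(-8.1, 10.5)


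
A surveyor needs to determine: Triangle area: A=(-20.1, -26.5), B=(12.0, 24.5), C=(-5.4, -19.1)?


Area = |x_A(y_B-y_C) + x_B(y_C-y_A) + x_C(y_A-y_B)|/2
= |(-876.36) + 88.8 + 275.4|/2
= 512.16/2 = 256.08

256.08


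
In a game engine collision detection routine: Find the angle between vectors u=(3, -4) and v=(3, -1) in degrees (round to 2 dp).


u.v = 13, |u| = sqrt(25) = 5, |v| = sqrt(10) = 3.1623
cos(theta) = u.v/(|u||v|) = 13/sqrt(250) = 0.822192
theta = acos(0.822192) = 34.7 degrees

34.7 degrees


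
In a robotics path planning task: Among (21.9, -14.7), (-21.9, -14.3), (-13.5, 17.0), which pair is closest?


d(P0,P1) = 43.8018, d(P0,P2) = 47.5189, d(P1,P2) = 32.4076
Closest: P1 and P2

Closest pair: (-21.9, -14.3) and (-13.5, 17.0), distance = 32.4076


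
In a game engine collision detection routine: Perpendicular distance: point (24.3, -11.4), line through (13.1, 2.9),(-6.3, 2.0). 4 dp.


|cross product| = 287.5
|line direction| = sqrt(377.17) = 19.4209
Distance = 287.5/sqrt(377.17) = 14.8037

14.8037


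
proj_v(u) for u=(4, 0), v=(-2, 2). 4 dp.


u.v = -8, |v| = sqrt(8) = 2.8284
Scalar projection = u.v / |v| = -8 / sqrt(8) = -2.8284

-2.8284


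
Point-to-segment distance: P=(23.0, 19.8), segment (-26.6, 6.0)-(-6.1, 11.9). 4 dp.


Project P onto AB: t = 1 (clamped to [0,1])
Closest point on segment: (-6.1, 11.9)
Distance: 30.1533

30.1533


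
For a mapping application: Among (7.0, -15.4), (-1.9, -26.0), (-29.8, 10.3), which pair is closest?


d(P0,P1) = 13.8409, d(P0,P2) = 44.8857, d(P1,P2) = 45.7832
Closest: P0 and P1

Closest pair: (7.0, -15.4) and (-1.9, -26.0), distance = 13.8409


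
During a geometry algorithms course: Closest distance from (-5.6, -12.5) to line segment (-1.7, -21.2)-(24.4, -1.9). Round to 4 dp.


Project P onto AB: t = 0.0628 (clamped to [0,1])
Closest point on segment: (-0.0622, -19.9889)
Distance: 9.314

9.314


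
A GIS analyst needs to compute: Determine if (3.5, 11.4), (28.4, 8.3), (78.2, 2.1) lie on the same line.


Cross product: (28.4-3.5)*(2.1-11.4) - (8.3-11.4)*(78.2-3.5)
= 0

Yes, collinear


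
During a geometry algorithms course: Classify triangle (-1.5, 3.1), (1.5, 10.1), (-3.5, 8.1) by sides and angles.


Side lengths squared: AB^2=58, BC^2=29, CA^2=29
Sorted: [29, 29, 58]
By sides: Isosceles, By angles: Right

Isosceles, Right


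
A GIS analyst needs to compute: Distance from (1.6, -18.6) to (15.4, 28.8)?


dx=13.8, dy=47.4
d^2 = 13.8^2 + 47.4^2 = 2437.2
d = sqrt(2437.2) = 49.368

49.368


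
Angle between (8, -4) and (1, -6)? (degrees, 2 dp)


u.v = 32, |u| = sqrt(80) = 8.9443, |v| = sqrt(37) = 6.0828
cos(theta) = u.v/(|u||v|) = 32/sqrt(2960) = 0.588172
theta = acos(0.588172) = 53.97 degrees

53.97 degrees


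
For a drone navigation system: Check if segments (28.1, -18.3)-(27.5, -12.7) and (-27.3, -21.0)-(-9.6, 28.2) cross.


Cross products: d1=-2677.89, d2=-2549.25, d3=311.86, d4=183.22
d1*d2 < 0 and d3*d4 < 0? no

No, they don't intersect


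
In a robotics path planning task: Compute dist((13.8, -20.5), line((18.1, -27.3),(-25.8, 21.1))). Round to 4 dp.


|cross product| = 90.4
|line direction| = sqrt(4269.77) = 65.3435
Distance = 90.4/sqrt(4269.77) = 1.3835

1.3835


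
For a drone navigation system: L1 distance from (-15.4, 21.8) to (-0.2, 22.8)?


|(-15.4)-(-0.2)| + |21.8-22.8| = 15.2 + 1 = 16.2

16.2


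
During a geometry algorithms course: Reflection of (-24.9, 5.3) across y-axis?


Reflection over y-axis: (x,y) -> (-x,y)
(-24.9, 5.3) -> (24.9, 5.3)

(24.9, 5.3)


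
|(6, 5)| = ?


|u| = sqrt(6^2 + 5^2) = sqrt(61) = 7.8102

7.8102


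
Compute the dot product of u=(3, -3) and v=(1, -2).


u . v = u_x*v_x + u_y*v_y = 3*1 + (-3)*(-2)
= 3 + 6 = 9

9


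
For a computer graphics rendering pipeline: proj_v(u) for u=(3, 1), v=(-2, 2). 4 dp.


u.v = -4, |v| = sqrt(8) = 2.8284
Scalar projection = u.v / |v| = -4 / sqrt(8) = -1.4142

-1.4142


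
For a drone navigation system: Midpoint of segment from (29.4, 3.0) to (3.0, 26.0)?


M = ((29.4+3)/2, (3+26)/2)
= (16.2, 14.5)

(16.2, 14.5)


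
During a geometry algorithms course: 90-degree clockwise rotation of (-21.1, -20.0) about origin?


90° CW: (x,y) -> (y, -x)
(-21.1,-20) -> (-20, 21.1)

(-20, 21.1)


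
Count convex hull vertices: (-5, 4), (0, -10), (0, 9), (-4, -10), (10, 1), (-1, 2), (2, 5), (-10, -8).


Convex hull vertices (CCW): (-10, -8), (-4, -10), (0, -10), (10, 1), (0, 9), (-5, 4)
Count = 6

6


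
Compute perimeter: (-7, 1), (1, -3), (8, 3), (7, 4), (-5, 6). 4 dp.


Sides: (-7, 1)->(1, -3): sqrt(80) = 8.944272, (1, -3)->(8, 3): sqrt(85) = 9.219544, (8, 3)->(7, 4): sqrt(2) = 1.414214, (7, 4)->(-5, 6): sqrt(148) = 12.165525, (-5, 6)->(-7, 1): sqrt(29) = 5.385165
Sum = 37.12872
Perimeter = 37.1287

37.1287


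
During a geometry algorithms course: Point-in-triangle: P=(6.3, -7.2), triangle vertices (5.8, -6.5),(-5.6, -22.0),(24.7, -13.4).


Cross products: AB x AP = 15.73, BC x BP = 346.1, CA x CP = 9.78
All same sign? yes

Yes, inside


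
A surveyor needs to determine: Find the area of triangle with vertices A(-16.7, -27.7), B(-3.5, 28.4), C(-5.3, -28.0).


Area = |x_A(y_B-y_C) + x_B(y_C-y_A) + x_C(y_A-y_B)|/2
= |(-941.88) + 1.05 + 297.33|/2
= 643.5/2 = 321.75

321.75


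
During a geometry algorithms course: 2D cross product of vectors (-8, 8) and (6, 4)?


u x v = u_x*v_y - u_y*v_x = (-8)*4 - 8*6
= (-32) - 48 = -80

-80


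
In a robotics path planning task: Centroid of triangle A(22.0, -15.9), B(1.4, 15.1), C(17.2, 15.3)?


Centroid = ((x_A+x_B+x_C)/3, (y_A+y_B+y_C)/3)
= ((22+1.4+17.2)/3, ((-15.9)+15.1+15.3)/3)
= (13.5333, 4.8333)

(13.5333, 4.8333)


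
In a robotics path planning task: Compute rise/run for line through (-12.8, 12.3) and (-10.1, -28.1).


slope = (y2-y1)/(x2-x1) = ((-28.1)-12.3)/((-10.1)-(-12.8)) = (-40.4)/2.7 = -14.963

-14.963


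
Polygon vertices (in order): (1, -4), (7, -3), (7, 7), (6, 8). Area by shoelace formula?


Shoelace sum: (1*(-3) - 7*(-4)) + (7*7 - 7*(-3)) + (7*8 - 6*7) + (6*(-4) - 1*8)
= 77
Area = |77|/2 = 38.5

38.5


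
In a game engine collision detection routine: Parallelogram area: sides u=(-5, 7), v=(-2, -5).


|u x v| = |(-5)*(-5) - 7*(-2)|
= |25 - (-14)| = 39

39


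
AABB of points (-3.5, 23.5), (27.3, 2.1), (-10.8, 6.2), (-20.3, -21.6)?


x range: [-20.3, 27.3]
y range: [-21.6, 23.5]
Bounding box: (-20.3,-21.6) to (27.3,23.5)

(-20.3,-21.6) to (27.3,23.5)


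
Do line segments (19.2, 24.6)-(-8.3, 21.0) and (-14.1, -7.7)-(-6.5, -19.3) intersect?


Cross products: d1=631.76, d2=285.4, d3=768.37, d4=1114.73
d1*d2 < 0 and d3*d4 < 0? no

No, they don't intersect


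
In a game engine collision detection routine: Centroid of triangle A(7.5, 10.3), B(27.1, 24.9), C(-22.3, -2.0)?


Centroid = ((x_A+x_B+x_C)/3, (y_A+y_B+y_C)/3)
= ((7.5+27.1+(-22.3))/3, (10.3+24.9+(-2))/3)
= (4.1, 11.0667)

(4.1, 11.0667)


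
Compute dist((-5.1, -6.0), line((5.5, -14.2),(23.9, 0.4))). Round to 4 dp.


|cross product| = 305.64
|line direction| = sqrt(551.72) = 23.4887
Distance = 305.64/sqrt(551.72) = 13.0122

13.0122


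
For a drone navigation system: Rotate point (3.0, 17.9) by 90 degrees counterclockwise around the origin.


90° CCW: (x,y) -> (-y, x)
(3,17.9) -> (-17.9, 3)

(-17.9, 3)


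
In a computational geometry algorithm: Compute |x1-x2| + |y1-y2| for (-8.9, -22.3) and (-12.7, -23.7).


|(-8.9)-(-12.7)| + |(-22.3)-(-23.7)| = 3.8 + 1.4 = 5.2

5.2


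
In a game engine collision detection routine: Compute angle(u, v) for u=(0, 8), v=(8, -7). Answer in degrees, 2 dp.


u.v = -56, |u| = sqrt(64) = 8, |v| = sqrt(113) = 10.6301
cos(theta) = u.v/(|u||v|) = -56/sqrt(7232) = -0.658505
theta = acos(-0.658505) = 131.19 degrees

131.19 degrees


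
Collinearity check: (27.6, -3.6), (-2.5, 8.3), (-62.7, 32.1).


Cross product: ((-2.5)-27.6)*(32.1-(-3.6)) - (8.3-(-3.6))*((-62.7)-27.6)
= 0

Yes, collinear


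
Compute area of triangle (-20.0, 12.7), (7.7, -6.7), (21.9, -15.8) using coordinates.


Area = |x_A(y_B-y_C) + x_B(y_C-y_A) + x_C(y_A-y_B)|/2
= |(-182) + (-219.45) + 424.86|/2
= 23.41/2 = 11.705

11.705


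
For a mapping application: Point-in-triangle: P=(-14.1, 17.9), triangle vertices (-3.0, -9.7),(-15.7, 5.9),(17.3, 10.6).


Cross products: AB x AP = -177.36, BC x BP = 388.48, CA x CP = -785.61
All same sign? no

No, outside


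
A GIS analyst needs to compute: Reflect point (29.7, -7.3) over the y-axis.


Reflection over y-axis: (x,y) -> (-x,y)
(29.7, -7.3) -> (-29.7, -7.3)

(-29.7, -7.3)


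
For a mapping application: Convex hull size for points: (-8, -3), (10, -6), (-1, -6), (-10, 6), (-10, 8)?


Convex hull vertices (CCW): (-10, 6), (-8, -3), (-1, -6), (10, -6), (-10, 8)
Count = 5

5


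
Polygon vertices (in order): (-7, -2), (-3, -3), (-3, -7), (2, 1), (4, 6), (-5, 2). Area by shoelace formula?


Shoelace sum: ((-7)*(-3) - (-3)*(-2)) + ((-3)*(-7) - (-3)*(-3)) + ((-3)*1 - 2*(-7)) + (2*6 - 4*1) + (4*2 - (-5)*6) + ((-5)*(-2) - (-7)*2)
= 108
Area = |108|/2 = 54

54


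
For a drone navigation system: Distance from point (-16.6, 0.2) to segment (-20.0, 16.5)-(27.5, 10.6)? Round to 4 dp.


Project P onto AB: t = 0.1125 (clamped to [0,1])
Closest point on segment: (-14.6578, 15.8364)
Distance: 15.7566

15.7566


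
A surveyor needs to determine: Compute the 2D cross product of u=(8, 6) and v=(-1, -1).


u x v = u_x*v_y - u_y*v_x = 8*(-1) - 6*(-1)
= (-8) - (-6) = -2

-2


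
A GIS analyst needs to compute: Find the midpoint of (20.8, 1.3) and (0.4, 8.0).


M = ((20.8+0.4)/2, (1.3+8)/2)
= (10.6, 4.65)

(10.6, 4.65)


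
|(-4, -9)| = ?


|u| = sqrt((-4)^2 + (-9)^2) = sqrt(97) = 9.8489

9.8489


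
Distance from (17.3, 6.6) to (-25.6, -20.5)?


dx=-42.9, dy=-27.1
d^2 = (-42.9)^2 + (-27.1)^2 = 2574.82
d = sqrt(2574.82) = 50.7427

50.7427


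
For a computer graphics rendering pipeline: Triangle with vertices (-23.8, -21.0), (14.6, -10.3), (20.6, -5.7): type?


Side lengths squared: AB^2=1589.05, BC^2=57.16, CA^2=2205.45
Sorted: [57.16, 1589.05, 2205.45]
By sides: Scalene, By angles: Obtuse

Scalene, Obtuse


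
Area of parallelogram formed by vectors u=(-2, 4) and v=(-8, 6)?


|u x v| = |(-2)*6 - 4*(-8)|
= |(-12) - (-32)| = 20

20


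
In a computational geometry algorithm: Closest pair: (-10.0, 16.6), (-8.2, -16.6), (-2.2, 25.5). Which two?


d(P0,P1) = 33.2488, d(P0,P2) = 11.8343, d(P1,P2) = 42.5254
Closest: P0 and P2

Closest pair: (-10.0, 16.6) and (-2.2, 25.5), distance = 11.8343
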